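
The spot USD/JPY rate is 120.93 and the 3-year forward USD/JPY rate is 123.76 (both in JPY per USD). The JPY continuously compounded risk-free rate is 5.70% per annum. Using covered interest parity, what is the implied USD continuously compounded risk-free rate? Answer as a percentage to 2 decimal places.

F = S·e^((r_JPY − r_USD)T) ⇒ r_USD = r_JPY − ln(F/S)/T
ln(123.76/120.93) = 0.023132; /(3) = 0.007711
r_USD = 0.0570 − 0.007711 = 0.049289
r_USD = 4.93%

4.93%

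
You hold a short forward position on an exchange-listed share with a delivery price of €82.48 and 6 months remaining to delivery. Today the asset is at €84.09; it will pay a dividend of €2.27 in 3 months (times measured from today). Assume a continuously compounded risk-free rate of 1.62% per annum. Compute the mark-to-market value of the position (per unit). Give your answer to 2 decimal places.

-€0.01

PV(remaining dividends) I = 2.27·e^(−0.0162·3/12) = 2.2608
Current forward F = (S − I)·e^(rT) = (84.09 − 2.2608)·e^(0.0162·6/12) = 81.8292 × 1.008133 = 82.4947
Value (long) = (F − K)·e^(−rT) = (82.4947 − 82.48) × 0.991933 = 0.0146
Short position value = −(long value) = -€0.01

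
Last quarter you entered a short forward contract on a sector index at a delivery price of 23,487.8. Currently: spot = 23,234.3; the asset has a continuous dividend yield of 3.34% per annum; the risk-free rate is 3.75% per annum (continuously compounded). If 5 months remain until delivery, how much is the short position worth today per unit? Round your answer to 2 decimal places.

Current fair forward for the remaining 5 months: F = S·e^((r − q)·T), (r − q) = 0.0375 − 0.0334 = 0.0041
F = 23234.3 · e^(0.0041 × 5/12) = 23234.3 × 1.00170979 = 23274.0258
Value of long forward = (F − K)·e^(−rT) = (23274.0258 − 23487.8) · e^(−0.0375·5/12)
= -213.7742 × 0.98449644 = -210.46
Short position value = −(long value) = 210.46

210.46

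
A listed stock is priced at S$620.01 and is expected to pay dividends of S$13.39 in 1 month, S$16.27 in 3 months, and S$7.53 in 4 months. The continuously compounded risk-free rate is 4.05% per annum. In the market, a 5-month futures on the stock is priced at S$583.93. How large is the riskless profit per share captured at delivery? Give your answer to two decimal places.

S$9.12 per share

PV(dividends) I = 13.39·e^(−0.0405·1/12) + 16.27·e^(−0.0405·3/12) + 7.53·e^(−0.0405·4/12) = 36.8800
Fair futures F* = (S − I)·e^(rT) = (620.01 − 36.8800)·e^0.016875 = 583.1300 × 1.017018 = 593.0537
Market S$583.93 < fair 593.0537: forward underpriced → reverse cash-and-carry (short the stock, invest proceeds at r, pay the dividends, go long the forward).
Profit at T = |F_mkt − F*| = |583.93 − 593.0537| = S$9.12 per share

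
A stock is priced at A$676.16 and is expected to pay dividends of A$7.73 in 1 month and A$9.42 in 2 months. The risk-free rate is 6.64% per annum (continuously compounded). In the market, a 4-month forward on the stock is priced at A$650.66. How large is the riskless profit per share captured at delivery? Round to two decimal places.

A$23.25 per share

PV(dividends) I = 7.73·e^(−0.0664·1/12) + 9.42·e^(−0.0664·2/12) = 17.0037
Fair forward F* = (S − I)·e^(rT) = (676.16 − 17.0037)·e^0.022133 = 659.1563 × 1.022380 = 673.9082
Market A$650.66 < fair 673.9082: forward underpriced → reverse cash-and-carry (short the stock, invest proceeds at r, pay the dividends, go long the forward).
Profit at T = |F_mkt − F*| = |650.66 − 673.9082| = A$23.25 per share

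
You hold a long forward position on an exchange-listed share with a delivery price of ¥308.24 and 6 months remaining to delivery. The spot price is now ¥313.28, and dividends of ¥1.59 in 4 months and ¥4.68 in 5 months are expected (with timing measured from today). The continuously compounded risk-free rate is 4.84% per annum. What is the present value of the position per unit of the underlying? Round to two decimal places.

PV(remaining dividends) I = 1.59·e^(−0.0484·4/12) + 4.68·e^(−0.0484·5/12) = 6.1511
Current forward F = (S − I)·e^(rT) = (313.28 − 6.1511)·e^(0.0484·6/12) = 307.1289 × 1.024495 = 314.6520
Value (long) = (F − K)·e^(−rT) = (314.6520 − 308.24) × 0.976090 = 6.2587
Value = ¥6.26

¥6.26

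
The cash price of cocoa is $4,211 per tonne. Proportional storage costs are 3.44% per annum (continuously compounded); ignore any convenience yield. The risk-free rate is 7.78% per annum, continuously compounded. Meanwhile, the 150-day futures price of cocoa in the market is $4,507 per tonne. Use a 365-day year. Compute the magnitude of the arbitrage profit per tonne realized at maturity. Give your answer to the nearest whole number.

Fair futures: F* = S·e^(carry·T), with carry = (r + u) = 0.0778 + 0.0344 = 0.1122
F* = 4211 · e^(0.1122 × 150/365) = 4211 · e^0.046110 = 4211 × 1.047190 = $4409.7171
Market $4507 > fair $4409.7171: forward overpriced → cash-and-carry (buy spot, short the forward).
At maturity, profit = |F_mkt − F*| = |4507 − 4409.7171| = $97 per tonne

$97 per tonne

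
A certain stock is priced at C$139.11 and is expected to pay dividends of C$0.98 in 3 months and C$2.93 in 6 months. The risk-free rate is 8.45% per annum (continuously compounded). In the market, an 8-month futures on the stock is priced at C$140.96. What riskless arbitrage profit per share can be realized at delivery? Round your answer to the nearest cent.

C$2.22 per share

PV(dividends) I = 0.98·e^(−0.0845·3/12) + 2.93·e^(−0.0845·6/12) = 3.7683
Fair futures F* = (S − I)·e^(rT) = (139.11 − 3.7683)·e^0.056333 = 135.3417 × 1.057950 = 143.1848
Market C$140.96 < fair 143.1848: forward underpriced → reverse cash-and-carry (short the stock, invest proceeds at r, pay the dividends, go long the forward).
Profit at T = |F_mkt − F*| = |140.96 − 143.1848| = C$2.22 per share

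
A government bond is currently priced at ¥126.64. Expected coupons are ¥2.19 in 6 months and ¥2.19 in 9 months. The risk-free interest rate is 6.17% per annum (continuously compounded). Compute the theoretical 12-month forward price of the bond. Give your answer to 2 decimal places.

PV(coupons) I = 2.19·e^(−0.0617·6/12) + 2.19·e^(−0.0617·9/12)
I = 2.1235 + 2.0910 = 4.2145
F = (S − I)·e^(rT) = (126.64 − 4.2145) · e^(0.0617·12/12)
= 122.4255 · e^0.061700 = 122.4255 × 1.063643 = ¥130.22

¥130.22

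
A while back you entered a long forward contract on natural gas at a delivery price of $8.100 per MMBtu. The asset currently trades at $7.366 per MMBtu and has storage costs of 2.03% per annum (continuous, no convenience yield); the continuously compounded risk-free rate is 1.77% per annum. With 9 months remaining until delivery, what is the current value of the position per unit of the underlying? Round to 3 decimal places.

-$0.514 per MMBtu

Current fair forward for the remaining 9 months: F = S·e^((r + u)·T), (r + u) = 0.0177 + 0.0203 = 0.0380
F = 7.366 · e^(0.0380 × 9/12) = 7.366 × 1.028910 = 7.5790
Value of long forward = (F − K)·e^(−rT) = (7.5790 − 8.100) · e^(−0.0177·9/12)
= -0.5210 × 0.986813 = -0.514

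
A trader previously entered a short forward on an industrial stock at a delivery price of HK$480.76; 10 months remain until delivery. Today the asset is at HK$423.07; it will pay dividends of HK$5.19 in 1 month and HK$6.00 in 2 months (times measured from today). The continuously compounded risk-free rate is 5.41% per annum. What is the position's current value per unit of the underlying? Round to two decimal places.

HK$47.61

PV(remaining dividends) I = 5.19·e^(−0.0541·1/12) + 6.00·e^(−0.0541·2/12) = 11.1128
Current forward F = (S − I)·e^(rT) = (423.07 − 11.1128)·e^(0.0541·10/12) = 411.9572 × 1.046115 = 430.9546
Value (long) = (F − K)·e^(−rT) = (430.9546 − 480.76) × 0.955918 = -47.6099
Short position value = −(long value) = HK$47.61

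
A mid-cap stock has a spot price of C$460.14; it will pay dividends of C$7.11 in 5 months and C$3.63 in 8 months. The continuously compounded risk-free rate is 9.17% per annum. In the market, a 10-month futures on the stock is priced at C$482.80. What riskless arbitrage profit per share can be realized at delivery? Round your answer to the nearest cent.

C$2.81 per share

PV(dividends) I = 7.11·e^(−0.0917·5/12) + 3.63·e^(−0.0917·8/12) = 10.2582
Fair futures F* = (S − I)·e^(rT) = (460.14 − 10.2582)·e^0.076417 = 449.8818 × 1.079413 = 485.6083
Market C$482.80 < fair 485.6083: forward underpriced → reverse cash-and-carry (short the stock, invest proceeds at r, pay the dividends, go long the forward).
Profit at T = |F_mkt − F*| = |482.80 − 485.6083| = C$2.81 per share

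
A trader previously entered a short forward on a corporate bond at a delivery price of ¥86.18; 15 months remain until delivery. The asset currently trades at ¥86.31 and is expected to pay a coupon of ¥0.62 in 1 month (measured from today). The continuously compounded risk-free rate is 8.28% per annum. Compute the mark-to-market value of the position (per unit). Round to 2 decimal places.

PV(remaining coupons) I = 0.62·e^(−0.0828·1/12) = 0.6157
Current forward F = (S − I)·e^(rT) = (86.31 − 0.6157)·e^(0.0828·15/12) = 85.6943 × 1.109046 = 95.0389
Value (long) = (F − K)·e^(−rT) = (95.0389 − 86.18) × 0.901676 = 7.9879
Short position value = −(long value) = -¥7.99

-¥7.99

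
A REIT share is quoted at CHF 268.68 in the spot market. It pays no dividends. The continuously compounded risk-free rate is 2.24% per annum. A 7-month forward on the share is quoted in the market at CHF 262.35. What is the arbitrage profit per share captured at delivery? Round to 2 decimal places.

Fair forward: F* = S·e^(carry·T), with carry = r = 0.0224
F* = 268.68 · e^(0.0224 × 7/12) = 268.68 · e^0.013067 = 268.68 × 1.013153 = CHF 272.2139
Market CHF 262.35 < fair CHF 272.2139: forward underpriced → reverse cash-and-carry (short spot, go long the forward).
At maturity, profit = |F_mkt − F*| = |262.35 − 272.2139| = CHF 9.86 per share

CHF 9.86 per share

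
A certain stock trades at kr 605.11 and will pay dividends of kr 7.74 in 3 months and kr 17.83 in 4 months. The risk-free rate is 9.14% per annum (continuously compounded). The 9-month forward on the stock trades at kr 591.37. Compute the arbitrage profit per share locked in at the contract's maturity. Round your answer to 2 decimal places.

PV(dividends) I = 7.74·e^(−0.0914·3/12) + 17.83·e^(−0.0914·4/12) = 24.8601
Fair forward F* = (S − I)·e^(rT) = (605.11 − 24.8601)·e^0.068550 = 580.2499 × 1.070954 = 621.4210
Market kr 591.37 < fair 621.4210: forward underpriced → reverse cash-and-carry (short the stock, invest proceeds at r, pay the dividends, go long the forward).
Profit at T = |F_mkt − F*| = |591.37 − 621.4210| = kr 30.05 per share

kr 30.05 per share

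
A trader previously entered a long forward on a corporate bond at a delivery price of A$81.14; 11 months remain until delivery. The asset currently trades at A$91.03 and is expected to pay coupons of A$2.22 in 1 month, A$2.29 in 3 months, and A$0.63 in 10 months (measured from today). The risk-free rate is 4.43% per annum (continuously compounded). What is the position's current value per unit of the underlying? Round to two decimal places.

PV(remaining coupons) I = 2.22·e^(−0.0443·1/12) + 2.29·e^(−0.0443·3/12) + 0.63·e^(−0.0443·10/12) = 5.0838
Current forward F = (S − I)·e^(rT) = (91.03 − 5.0838)·e^(0.0443·11/12) = 85.9462 × 1.041444 = 89.5082
Value (long) = (F − K)·e^(−rT) = (89.5082 − 81.14) × 0.960205 = 8.0352
Value = A$8.04

A$8.04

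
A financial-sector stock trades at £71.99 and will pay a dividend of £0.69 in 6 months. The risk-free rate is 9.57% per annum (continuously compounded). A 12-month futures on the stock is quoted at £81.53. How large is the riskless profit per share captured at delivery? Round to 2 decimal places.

PV(dividends) I = 0.69·e^(−0.0957·6/12) = 0.6578
Fair futures F* = (S − I)·e^(rT) = (71.99 − 0.6578)·e^0.095700 = 71.3322 × 1.100429 = 78.4960
Market £81.53 > fair 78.4960: forward overpriced → cash-and-carry (borrow at r, buy the stock and collect the dividends, short the forward).
Profit at T = |F_mkt − F*| = |81.53 − 78.4960| = £3.03 per share

£3.03 per share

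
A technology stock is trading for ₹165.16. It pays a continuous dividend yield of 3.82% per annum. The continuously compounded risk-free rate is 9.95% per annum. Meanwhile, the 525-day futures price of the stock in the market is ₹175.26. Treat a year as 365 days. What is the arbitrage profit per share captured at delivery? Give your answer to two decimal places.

₹5.12 per share

Fair futures: F* = S·e^(carry·T), with carry = (r − q) = 0.0995 − 0.0382 = 0.0613
F* = 165.16 · e^(0.0613 × 525/365) = 165.16 · e^0.088171 = 165.16 × 1.092175 = ₹180.3836
Market ₹175.26 < fair ₹180.3836: forward underpriced → reverse cash-and-carry (short spot, go long the forward).
At maturity, profit = |F_mkt − F*| = |175.26 − 180.3836| = ₹5.12 per share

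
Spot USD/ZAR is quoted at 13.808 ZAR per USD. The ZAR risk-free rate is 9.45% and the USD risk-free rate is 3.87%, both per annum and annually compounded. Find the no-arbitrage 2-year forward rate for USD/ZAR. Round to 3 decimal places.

By covered interest parity, F = S · (1+r_ZAR)^T / (1+r_USD)^T
= 13.808 × 1.197930 / 1.078898 = 13.808 × 1.110327
F = 15.331 ZAR per USD

15.331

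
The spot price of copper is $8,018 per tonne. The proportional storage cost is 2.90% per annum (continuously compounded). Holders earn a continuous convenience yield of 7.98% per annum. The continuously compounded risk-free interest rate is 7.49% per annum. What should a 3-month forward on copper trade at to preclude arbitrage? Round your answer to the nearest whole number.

Net carry = r + u − y = 0.0749 + 0.0290 − 0.0798 = 0.0241
F = S·e^((r+u−y)T) = 8018 · e^(0.0241 × 3/12) = 8018 · e^0.006025
= 8018 × 1.006043 = $8,066 per tonne

$8,066 per tonne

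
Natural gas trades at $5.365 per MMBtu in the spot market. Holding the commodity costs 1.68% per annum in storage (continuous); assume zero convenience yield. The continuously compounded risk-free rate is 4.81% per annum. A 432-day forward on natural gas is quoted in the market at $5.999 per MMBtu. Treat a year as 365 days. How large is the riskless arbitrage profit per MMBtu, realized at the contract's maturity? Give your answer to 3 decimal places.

Fair forward: F* = S·e^(carry·T), with carry = (r + u) = 0.0481 + 0.0168 = 0.0649
F* = 5.365 · e^(0.0649 × 432/365) = 5.365 · e^0.076813 = 5.365 × 1.079840 = $5.7933
Market $5.999 > fair $5.7933: forward overpriced → cash-and-carry (buy spot, short the forward).
At maturity, profit = |F_mkt − F*| = |5.999 − 5.7933| = $0.206 per MMBtu

$0.206 per MMBtu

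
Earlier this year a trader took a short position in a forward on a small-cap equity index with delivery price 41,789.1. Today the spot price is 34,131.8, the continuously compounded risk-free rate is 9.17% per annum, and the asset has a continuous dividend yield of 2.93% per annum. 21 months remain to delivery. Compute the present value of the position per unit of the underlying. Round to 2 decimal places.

3167.61

Current fair forward for the remaining 21 months: F = S·e^((r − q)·T), (r − q) = 0.0917 − 0.0293 = 0.0624
F = 34131.8 · e^(0.0624 × 21/12) = 34131.8 × 1.11538541 = 38070.1117
Value of long forward = (F − K)·e^(−rT) = (38070.1117 − 41789.1) · e^(−0.0917·21/12)
= -3718.9883 × 0.85173912 = -3167.61
Short position value = −(long value) = 3167.61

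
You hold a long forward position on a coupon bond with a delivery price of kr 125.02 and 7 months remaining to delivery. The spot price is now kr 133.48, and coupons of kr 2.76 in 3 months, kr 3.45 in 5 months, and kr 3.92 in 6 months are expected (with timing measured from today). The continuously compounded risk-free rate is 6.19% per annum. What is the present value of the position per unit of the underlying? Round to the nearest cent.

kr 3.01

PV(remaining coupons) I = 2.76·e^(−0.0619·3/12) + 3.45·e^(−0.0619·5/12) + 3.92·e^(−0.0619·6/12) = 9.8803
Current forward F = (S − I)·e^(rT) = (133.48 − 9.8803)·e^(0.0619·7/12) = 123.5997 × 1.036768 = 128.1442
Value (long) = (F − K)·e^(−rT) = (128.1442 − 125.02) × 0.964536 = 3.0134
Value = kr 3.01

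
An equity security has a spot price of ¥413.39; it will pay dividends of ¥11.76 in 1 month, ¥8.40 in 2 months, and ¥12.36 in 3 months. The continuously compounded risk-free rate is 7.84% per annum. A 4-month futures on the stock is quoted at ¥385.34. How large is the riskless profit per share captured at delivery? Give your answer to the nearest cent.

¥6.05 per share

PV(dividends) I = 11.76·e^(−0.0784·1/12) + 8.40·e^(−0.0784·2/12) + 12.36·e^(−0.0784·3/12) = 32.0945
Fair futures F* = (S − I)·e^(rT) = (413.39 − 32.0945)·e^0.026133 = 381.2955 × 1.026477 = 391.3911
Market ¥385.34 < fair 391.3911: forward underpriced → reverse cash-and-carry (short the stock, invest proceeds at r, pay the dividends, go long the forward).
Profit at T = |F_mkt − F*| = |385.34 − 391.3911| = ¥6.05 per share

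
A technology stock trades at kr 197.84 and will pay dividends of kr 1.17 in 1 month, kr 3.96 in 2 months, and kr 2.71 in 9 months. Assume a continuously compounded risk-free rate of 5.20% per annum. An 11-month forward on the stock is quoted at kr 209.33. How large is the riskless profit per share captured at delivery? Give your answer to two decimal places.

PV(dividends) I = 1.17·e^(−0.0520·1/12) + 3.96·e^(−0.0520·2/12) + 2.71·e^(−0.0520·9/12) = 7.6971
Fair forward F* = (S − I)·e^(rT) = (197.84 − 7.6971)·e^0.047667 = 190.1429 × 1.048821 = 199.4259
Market kr 209.33 > fair 199.4259: forward overpriced → cash-and-carry (borrow at r, buy the stock and collect the dividends, short the forward).
Profit at T = |F_mkt − F*| = |209.33 − 199.4259| = kr 9.90 per share

kr 9.90 per share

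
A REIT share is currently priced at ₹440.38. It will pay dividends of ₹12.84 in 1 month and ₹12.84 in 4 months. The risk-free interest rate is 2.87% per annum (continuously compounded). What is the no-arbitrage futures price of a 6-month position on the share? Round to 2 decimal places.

PV(dividends) I = 12.84·e^(−0.0287·1/12) + 12.84·e^(−0.0287·4/12)
I = 12.8093 + 12.7177 = 25.5270
F = (S − I)·e^(rT) = (440.38 − 25.5270) · e^(0.0287·6/12)
= 414.8530 · e^0.014350 = 414.8530 × 1.014453 = ₹420.85

₹420.85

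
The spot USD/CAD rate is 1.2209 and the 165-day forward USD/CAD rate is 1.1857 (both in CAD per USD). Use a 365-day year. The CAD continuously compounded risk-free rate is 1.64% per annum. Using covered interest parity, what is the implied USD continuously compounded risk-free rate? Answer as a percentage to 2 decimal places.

8.11%

F = S·e^((r_CAD − r_USD)T) ⇒ r_USD = r_CAD − ln(F/S)/T
ln(1.1857/1.2209) = -0.029255; /(165/365) = -0.064716
r_USD = 0.0164 + 0.064716 = 0.081116
r_USD = 8.11%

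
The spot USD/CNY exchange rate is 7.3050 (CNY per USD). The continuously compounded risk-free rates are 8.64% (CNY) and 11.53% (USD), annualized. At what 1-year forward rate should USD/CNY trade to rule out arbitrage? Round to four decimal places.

7.0969

F = S·e^((r_CNY − r_USD)T) = 7.3050 · e^((0.0864 − 0.1153) × 1)
= 7.3050 · e^-0.028900 = 7.3050 × 0.971514
F = 7.0969 CNY per USD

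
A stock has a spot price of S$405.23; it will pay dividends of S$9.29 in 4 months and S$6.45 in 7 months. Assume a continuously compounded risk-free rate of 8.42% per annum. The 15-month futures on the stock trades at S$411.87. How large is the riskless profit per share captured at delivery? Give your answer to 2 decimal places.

S$21.48 per share

PV(dividends) I = 9.29·e^(−0.0842·4/12) + 6.45·e^(−0.0842·7/12) = 15.1737
Fair futures F* = (S − I)·e^(rT) = (405.23 − 15.1737)·e^0.105250 = 390.0563 × 1.110988 = 433.3479
Market S$411.87 < fair 433.3479: forward underpriced → reverse cash-and-carry (short the stock, invest proceeds at r, pay the dividends, go long the forward).
Profit at T = |F_mkt − F*| = |411.87 − 433.3479| = S$21.48 per share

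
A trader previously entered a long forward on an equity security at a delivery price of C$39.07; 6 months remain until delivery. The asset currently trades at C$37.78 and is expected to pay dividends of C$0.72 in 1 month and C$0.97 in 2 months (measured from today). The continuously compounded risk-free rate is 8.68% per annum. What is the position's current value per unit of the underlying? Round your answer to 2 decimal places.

PV(remaining dividends) I = 0.72·e^(−0.0868·1/12) + 0.97·e^(−0.0868·2/12) = 1.6709
Current forward F = (S − I)·e^(rT) = (37.78 − 1.6709)·e^(0.0868·6/12) = 36.1091 × 1.044356 = 37.7108
Value (long) = (F − K)·e^(−rT) = (37.7108 − 39.07) × 0.957528 = -1.3015
Value = -C$1.30

-C$1.30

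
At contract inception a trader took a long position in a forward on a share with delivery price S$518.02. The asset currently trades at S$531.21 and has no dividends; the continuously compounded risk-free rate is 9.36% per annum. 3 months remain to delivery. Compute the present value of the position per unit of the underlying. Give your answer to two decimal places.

Current fair forward for the remaining 3 months: F = S·e^(r·T), r = 0.0936
F = 531.21 · e^(0.0936 × 3/12) = 531.21 × 1.023676 = 543.7869
Value of long forward = (F − K)·e^(−rT) = (543.7869 − 518.02) · e^(−0.0936·3/12)
= 25.7669 × 0.976872 = 25.17

S$25.17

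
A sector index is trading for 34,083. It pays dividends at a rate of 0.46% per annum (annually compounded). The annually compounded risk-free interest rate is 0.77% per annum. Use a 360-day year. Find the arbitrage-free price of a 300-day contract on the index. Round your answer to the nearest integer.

F = S · (1+r)^T / (1+q)^T
= 34083 × 1.006413 / 1.003832 = 34083 × 1.002571
F = 34,171

34,171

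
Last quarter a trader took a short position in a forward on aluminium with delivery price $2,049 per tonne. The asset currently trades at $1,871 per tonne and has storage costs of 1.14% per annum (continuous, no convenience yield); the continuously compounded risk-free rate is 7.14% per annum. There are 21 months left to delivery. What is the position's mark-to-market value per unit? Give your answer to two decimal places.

Current fair forward for the remaining 21 months: F = S·e^((r + u)·T), (r + u) = 0.0714 + 0.0114 = 0.0828
F = 1871 · e^(0.0828 × 21/12) = 1871 × 1.15592397 = 2162.7337
Value of long forward = (F − K)·e^(−rT) = (2162.7337 − 2049) · e^(−0.0714·21/12)
= 113.7337 × 0.88254103 = 100.37
Short position value = −(long value) = -$100.37

-$100.37 per tonne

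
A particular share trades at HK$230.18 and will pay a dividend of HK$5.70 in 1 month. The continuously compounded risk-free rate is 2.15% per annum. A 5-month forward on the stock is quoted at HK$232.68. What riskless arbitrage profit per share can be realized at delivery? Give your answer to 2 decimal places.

PV(dividends) I = 5.70·e^(−0.0215·1/12) = 5.6898
Fair forward F* = (S − I)·e^(rT) = (230.18 − 5.6898)·e^0.008958 = 224.4902 × 1.008998 = 226.5102
Market HK$232.68 > fair 226.5102: forward overpriced → cash-and-carry (borrow at r, buy the stock and collect the dividends, short the forward).
Profit at T = |F_mkt − F*| = |232.68 − 226.5102| = HK$6.17 per share

HK$6.17 per share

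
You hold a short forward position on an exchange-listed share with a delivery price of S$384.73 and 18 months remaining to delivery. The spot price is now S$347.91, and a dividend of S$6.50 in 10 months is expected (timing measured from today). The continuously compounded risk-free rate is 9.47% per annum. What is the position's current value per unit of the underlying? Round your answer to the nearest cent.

PV(remaining dividends) I = 6.50·e^(−0.0947·10/12) = 6.0068
Current forward F = (S − I)·e^(rT) = (347.91 − 6.0068)·e^(0.0947·18/12) = 341.9032 × 1.152634 = 394.0893
Value (long) = (F − K)·e^(−rT) = (394.0893 − 384.73) × 0.867578 = 8.1199
Short position value = −(long value) = -S$8.12

-S$8.12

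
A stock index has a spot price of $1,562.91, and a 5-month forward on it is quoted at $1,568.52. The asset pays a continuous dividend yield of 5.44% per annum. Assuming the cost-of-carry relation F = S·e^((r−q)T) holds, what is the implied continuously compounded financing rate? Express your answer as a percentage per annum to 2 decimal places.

From F = S·e^((r−q)T): (r − q) = ln(F/S)/T
ln(1568.52/1562.91) = ln(1.003589) = 0.003583
(r − q) = 0.003583 / (5/12) = 0.008599
r = ln(F/S)/T + q = 0.008599 + 0.0544 = 0.062999
r = 6.30%

6.30%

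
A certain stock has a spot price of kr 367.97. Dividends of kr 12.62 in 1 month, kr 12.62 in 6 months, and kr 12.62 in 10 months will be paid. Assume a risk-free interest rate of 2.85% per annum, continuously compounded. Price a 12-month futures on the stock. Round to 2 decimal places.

PV(dividends) I = 12.62·e^(−0.0285·1/12) + 12.62·e^(−0.0285·6/12) + 12.62·e^(−0.0285·10/12)
I = 12.5901 + 12.4414 + 12.3238 = 37.3553
F = (S − I)·e^(rT) = (367.97 − 37.3553) · e^(0.0285·12/12)
= 330.6147 · e^0.028500 = 330.6147 × 1.028910 = kr 340.17

kr 340.17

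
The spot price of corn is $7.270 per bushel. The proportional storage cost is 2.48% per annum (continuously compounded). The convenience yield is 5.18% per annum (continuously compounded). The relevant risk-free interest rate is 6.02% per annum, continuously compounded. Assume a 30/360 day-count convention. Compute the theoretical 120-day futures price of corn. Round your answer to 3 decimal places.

Net carry = r + u − y = 0.0602 + 0.0248 − 0.0518 = 0.0332
F = S·e^((r+u−y)T) = 7.270 · e^(0.0332 × 120/360) = 7.270 · e^0.011067
= 7.270 × 1.011128 = $7.351 per bushel

$7.351 per bushel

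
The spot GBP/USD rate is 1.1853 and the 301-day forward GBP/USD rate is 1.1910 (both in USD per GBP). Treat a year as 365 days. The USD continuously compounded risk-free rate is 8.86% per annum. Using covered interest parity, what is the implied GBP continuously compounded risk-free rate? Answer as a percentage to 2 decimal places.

8.28%

F = S·e^((r_USD − r_GBP)T) ⇒ r_GBP = r_USD − ln(F/S)/T
ln(1.1910/1.1853) = 0.004797; /(301/365) = 0.005817
r_GBP = 0.0886 − 0.005817 = 0.082783
r_GBP = 8.28%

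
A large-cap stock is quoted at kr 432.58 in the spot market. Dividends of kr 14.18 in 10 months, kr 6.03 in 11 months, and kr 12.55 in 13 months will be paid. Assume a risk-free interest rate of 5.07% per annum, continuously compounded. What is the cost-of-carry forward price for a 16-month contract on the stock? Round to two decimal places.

PV(dividends) I = 14.18·e^(−0.0507·10/12) + 6.03·e^(−0.0507·11/12) + 12.55·e^(−0.0507·13/12)
I = 13.5934 + 5.7562 + 11.8793 = 31.2289
F = (S − I)·e^(rT) = (432.58 − 31.2289) · e^(0.0507·16/12)
= 401.3511 · e^0.067600 = 401.3511 × 1.069937 = kr 429.42

kr 429.42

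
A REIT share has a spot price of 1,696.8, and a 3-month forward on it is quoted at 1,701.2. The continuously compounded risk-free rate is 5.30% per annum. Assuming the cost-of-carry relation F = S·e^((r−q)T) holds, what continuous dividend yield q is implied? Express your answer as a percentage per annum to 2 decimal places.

4.26%

From F = S·e^((r−q)T): (r − q) = ln(F/S)/T
ln(1701.2/1696.8) = ln(1.002593) = 0.002590
(r − q) = 0.002590 / (3/12) = 0.010360
q = r − ln(F/S)/T = 0.0530 − 0.010360 = 0.042640
q = 4.26%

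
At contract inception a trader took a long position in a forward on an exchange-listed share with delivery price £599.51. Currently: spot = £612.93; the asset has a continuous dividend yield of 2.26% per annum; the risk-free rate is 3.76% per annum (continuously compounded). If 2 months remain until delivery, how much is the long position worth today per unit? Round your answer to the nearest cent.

£14.86

Current fair forward for the remaining 2 months: F = S·e^((r − q)·T), (r − q) = 0.0376 − 0.0226 = 0.0150
F = 612.93 · e^(0.0150 × 2/12) = 612.93 × 1.002503 = 614.4642
Value of long forward = (F − K)·e^(−rT) = (614.4642 − 599.51) · e^(−0.0376·2/12)
= 14.9542 × 0.993753 = 14.86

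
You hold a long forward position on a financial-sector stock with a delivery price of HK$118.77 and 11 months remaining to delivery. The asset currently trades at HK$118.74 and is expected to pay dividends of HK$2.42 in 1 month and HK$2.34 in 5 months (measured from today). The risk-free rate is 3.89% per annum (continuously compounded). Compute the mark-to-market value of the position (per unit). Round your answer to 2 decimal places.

-HK$0.58

PV(remaining dividends) I = 2.42·e^(−0.0389·1/12) + 2.34·e^(−0.0389·5/12) = 4.7145
Current forward F = (S − I)·e^(rT) = (118.74 − 4.7145)·e^(0.0389·11/12) = 114.0255 × 1.036302 = 118.1649
Value (long) = (F − K)·e^(−rT) = (118.1649 − 118.77) × 0.964970 = -0.5839
Value = -HK$0.58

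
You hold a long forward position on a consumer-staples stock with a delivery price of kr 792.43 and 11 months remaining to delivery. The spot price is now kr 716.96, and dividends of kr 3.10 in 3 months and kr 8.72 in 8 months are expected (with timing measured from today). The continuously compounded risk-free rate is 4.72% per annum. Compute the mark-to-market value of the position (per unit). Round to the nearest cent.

PV(remaining dividends) I = 3.10·e^(−0.0472·3/12) + 8.72·e^(−0.0472·8/12) = 11.5135
Current forward F = (S − I)·e^(rT) = (716.96 − 11.5135)·e^(0.0472·11/12) = 705.4465 × 1.044216 = 736.6385
Value (long) = (F − K)·e^(−rT) = (736.6385 − 792.43) × 0.957656 = -53.4291
Value = -kr 53.43

-kr 53.43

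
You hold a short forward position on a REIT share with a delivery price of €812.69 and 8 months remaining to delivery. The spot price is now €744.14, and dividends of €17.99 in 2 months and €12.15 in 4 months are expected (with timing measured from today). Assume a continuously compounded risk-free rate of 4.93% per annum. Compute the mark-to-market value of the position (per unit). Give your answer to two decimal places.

PV(remaining dividends) I = 17.99·e^(−0.0493·2/12) + 12.15·e^(−0.0493·4/12) = 29.7948
Current forward F = (S − I)·e^(rT) = (744.14 − 29.7948)·e^(0.0493·8/12) = 714.3452 × 1.033413 = 738.2136
Value (long) = (F − K)·e^(−rT) = (738.2136 − 812.69) × 0.967668 = -72.0684
Short position value = −(long value) = €72.07

€72.07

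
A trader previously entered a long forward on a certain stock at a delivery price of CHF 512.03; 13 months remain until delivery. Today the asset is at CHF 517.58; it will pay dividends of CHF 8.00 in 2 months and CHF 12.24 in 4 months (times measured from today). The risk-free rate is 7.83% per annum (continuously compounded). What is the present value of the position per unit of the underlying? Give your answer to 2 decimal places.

PV(remaining dividends) I = 8.00·e^(−0.0783·2/12) + 12.24·e^(−0.0783·4/12) = 19.8209
Current forward F = (S − I)·e^(rT) = (517.58 − 19.8209)·e^(0.0783·13/12) = 497.7591 × 1.088527 = 541.8242
Value (long) = (F − K)·e^(−rT) = (541.8242 − 512.03) × 0.918673 = 27.3711
Value = CHF 27.37

CHF 27.37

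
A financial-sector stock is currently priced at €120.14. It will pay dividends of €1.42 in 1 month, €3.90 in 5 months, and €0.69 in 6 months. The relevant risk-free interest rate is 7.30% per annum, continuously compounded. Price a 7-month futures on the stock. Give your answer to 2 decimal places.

€119.25

PV(dividends) I = 1.42·e^(−0.0730·1/12) + 3.90·e^(−0.0730·5/12) + 0.69·e^(−0.0730·6/12)
I = 1.4114 + 3.7832 + 0.6653 = 5.8599
F = (S − I)·e^(rT) = (120.14 − 5.8599) · e^(0.0730·7/12)
= 114.2801 · e^0.042583 = 114.2801 × 1.043503 = €119.25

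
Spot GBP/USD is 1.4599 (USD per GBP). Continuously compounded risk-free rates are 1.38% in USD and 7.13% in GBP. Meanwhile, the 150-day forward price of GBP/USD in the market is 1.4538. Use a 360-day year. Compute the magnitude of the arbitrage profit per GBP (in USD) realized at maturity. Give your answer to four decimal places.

0.0285 per GBP (in USD)

Fair forward: F* = S·e^(carry·T), with carry = (r_USD − r_GBP) = 0.0138 − 0.0713 = -0.0575
F* = 1.4599 · e^(-0.0575 × 150/360) = 1.4599 · e^-0.023958 = 1.4599 × 0.976327 = 1.4253
Market 1.4538 > fair 1.4253: forward overpriced → cash-and-carry (buy spot, short the forward).
At maturity, profit = |F_mkt − F*| = |1.4538 − 1.4253| = 0.0285 per GBP (in USD)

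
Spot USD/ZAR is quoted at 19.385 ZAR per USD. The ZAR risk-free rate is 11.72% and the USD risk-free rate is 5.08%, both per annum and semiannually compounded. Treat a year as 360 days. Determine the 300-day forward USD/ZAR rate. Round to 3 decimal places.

By covered interest parity, F = S · (1+r_ZAR/2)^(2T) / (1+r_USD/2)^(2T)
= 19.385 × 1.099562 / 1.042691 = 19.385 × 1.054543
F = 20.442 ZAR per USD

20.442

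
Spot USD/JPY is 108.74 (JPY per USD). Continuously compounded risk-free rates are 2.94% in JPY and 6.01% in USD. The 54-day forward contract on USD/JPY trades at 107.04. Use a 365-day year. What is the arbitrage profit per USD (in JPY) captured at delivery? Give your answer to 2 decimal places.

Fair forward: F* = S·e^(carry·T), with carry = (r_JPY − r_USD) = 0.0294 − 0.0601 = -0.0307
F* = 108.74 · e^(-0.0307 × 54/365) = 108.74 · e^-0.004542 = 108.74 × 0.995468 = 108.2472
Market 107.04 < fair 108.2472: forward underpriced → reverse cash-and-carry (short spot, go long the forward).
At maturity, profit = |F_mkt − F*| = |107.04 − 108.2472| = 1.21 per USD (in JPY)

1.21 per USD (in JPY)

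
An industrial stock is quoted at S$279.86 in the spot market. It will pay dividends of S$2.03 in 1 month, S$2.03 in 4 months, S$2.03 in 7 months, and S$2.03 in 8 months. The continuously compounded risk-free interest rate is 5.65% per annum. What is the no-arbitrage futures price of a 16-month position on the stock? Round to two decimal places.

PV(dividends) I = 2.03·e^(−0.0565·1/12) + 2.03·e^(−0.0565·4/12) + 2.03·e^(−0.0565·7/12) + 2.03·e^(−0.0565·8/12)
I = 2.0205 + 1.9921 + 1.9642 + 1.9550 = 7.9318
F = (S − I)·e^(rT) = (279.86 − 7.9318) · e^(0.0565·16/12)
= 271.9282 · e^0.075333 = 271.9282 × 1.078243 = S$293.20

S$293.20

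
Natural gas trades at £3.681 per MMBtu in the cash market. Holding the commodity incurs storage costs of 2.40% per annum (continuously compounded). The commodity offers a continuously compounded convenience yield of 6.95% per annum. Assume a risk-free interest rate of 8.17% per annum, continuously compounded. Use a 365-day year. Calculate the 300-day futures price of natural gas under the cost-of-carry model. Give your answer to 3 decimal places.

£3.792 per MMBtu

Net carry = r + u − y = 0.0817 + 0.0240 − 0.0695 = 0.0362
F = S·e^((r+u−y)T) = 3.681 · e^(0.0362 × 300/365) = 3.681 · e^0.029753
= 3.681 × 1.030200 = £3.792 per MMBtu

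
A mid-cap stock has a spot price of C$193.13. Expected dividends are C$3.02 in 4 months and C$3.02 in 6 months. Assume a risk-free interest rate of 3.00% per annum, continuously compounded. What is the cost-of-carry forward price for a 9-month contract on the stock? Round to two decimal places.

PV(dividends) I = 3.02·e^(−0.0300·4/12) + 3.02·e^(−0.0300·6/12)
I = 2.9900 + 2.9750 = 5.9650
F = (S − I)·e^(rT) = (193.13 − 5.9650) · e^(0.0300·9/12)
= 187.1650 · e^0.022500 = 187.1650 × 1.022755 = C$191.42

C$191.42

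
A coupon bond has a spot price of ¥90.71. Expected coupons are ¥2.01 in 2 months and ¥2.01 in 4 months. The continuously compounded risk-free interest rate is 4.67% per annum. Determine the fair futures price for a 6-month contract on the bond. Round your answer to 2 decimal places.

¥88.79

PV(coupons) I = 2.01·e^(−0.0467·2/12) + 2.01·e^(−0.0467·4/12)
I = 1.9944 + 1.9790 = 3.9734
F = (S − I)·e^(rT) = (90.71 − 3.9734) · e^(0.0467·6/12)
= 86.7366 · e^0.023350 = 86.7366 × 1.023625 = ¥88.79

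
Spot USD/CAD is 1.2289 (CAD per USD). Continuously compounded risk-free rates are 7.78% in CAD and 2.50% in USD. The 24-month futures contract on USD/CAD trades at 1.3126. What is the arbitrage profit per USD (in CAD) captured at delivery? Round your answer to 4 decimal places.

0.0532 per USD (in CAD)

Fair futures: F* = S·e^(carry·T), with carry = (r_CAD − r_USD) = 0.0778 − 0.0250 = 0.0528
F* = 1.2289 · e^(0.0528 × 24/12) = 1.2289 · e^0.105600 = 1.2289 × 1.111377 = 1.3658
Market 1.3126 < fair 1.3658: forward underpriced → reverse cash-and-carry (short spot, go long the forward).
At maturity, profit = |F_mkt − F*| = |1.3126 − 1.3658| = 0.0532 per USD (in CAD)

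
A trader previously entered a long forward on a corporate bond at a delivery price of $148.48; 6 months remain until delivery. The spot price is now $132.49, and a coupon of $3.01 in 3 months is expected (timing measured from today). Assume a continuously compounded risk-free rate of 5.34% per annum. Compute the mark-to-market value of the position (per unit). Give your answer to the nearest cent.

-$15.05

PV(remaining coupons) I = 3.01·e^(−0.0534·3/12) = 2.9701
Current forward F = (S − I)·e^(rT) = (132.49 − 2.9701)·e^(0.0534·6/12) = 129.5199 × 1.027060 = 133.0247
Value (long) = (F − K)·e^(−rT) = (133.0247 − 148.48) × 0.973653 = -15.0481
Value = -$15.05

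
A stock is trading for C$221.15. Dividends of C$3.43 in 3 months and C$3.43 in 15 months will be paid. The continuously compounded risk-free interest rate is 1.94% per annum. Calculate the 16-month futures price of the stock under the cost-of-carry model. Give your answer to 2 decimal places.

PV(dividends) I = 3.43·e^(−0.0194·3/12) + 3.43·e^(−0.0194·15/12)
I = 3.4134 + 3.3478 = 6.7612
F = (S − I)·e^(rT) = (221.15 − 6.7612) · e^(0.0194·16/12)
= 214.3888 · e^0.025867 = 214.3888 × 1.026204 = C$220.01

C$220.01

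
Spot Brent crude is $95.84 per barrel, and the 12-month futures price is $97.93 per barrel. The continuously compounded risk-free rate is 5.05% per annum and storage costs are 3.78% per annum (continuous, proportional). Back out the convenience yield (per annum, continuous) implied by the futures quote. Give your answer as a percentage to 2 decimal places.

F = S·e^((r+u−y)T) ⇒ (r+u−y) = ln(F/S)/T
ln(97.93/95.84) = 0.021573; /T ⇒ 0.021573
y = r + u − ln(F/S)/T = 0.0505 + 0.0378 − 0.021573 = 0.066727
y = 6.67%

6.67%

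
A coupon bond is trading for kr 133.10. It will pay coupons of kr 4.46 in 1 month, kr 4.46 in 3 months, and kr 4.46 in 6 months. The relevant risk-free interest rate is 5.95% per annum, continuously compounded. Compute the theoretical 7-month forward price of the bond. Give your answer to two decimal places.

kr 124.17

PV(coupons) I = 4.46·e^(−0.0595·1/12) + 4.46·e^(−0.0595·3/12) + 4.46·e^(−0.0595·6/12)
I = 4.4379 + 4.3941 + 4.3293 = 13.1613
F = (S − I)·e^(rT) = (133.10 − 13.1613) · e^(0.0595·7/12)
= 119.9387 · e^0.034708 = 119.9387 × 1.035317 = kr 124.17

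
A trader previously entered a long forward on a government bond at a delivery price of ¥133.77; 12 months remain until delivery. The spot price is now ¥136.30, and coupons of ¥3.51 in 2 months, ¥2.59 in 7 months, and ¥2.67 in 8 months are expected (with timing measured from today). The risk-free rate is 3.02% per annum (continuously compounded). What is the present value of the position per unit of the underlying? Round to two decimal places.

PV(remaining coupons) I = 3.51·e^(−0.0302·2/12) + 2.59·e^(−0.0302·7/12) + 2.67·e^(−0.0302·8/12) = 8.6539
Current forward F = (S − I)·e^(rT) = (136.30 − 8.6539)·e^(0.0302·12/12) = 127.6461 × 1.030661 = 131.5599
Value (long) = (F − K)·e^(−rT) = (131.5599 − 133.77) × 0.970251 = -2.1444
Value = -¥2.14

-¥2.14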